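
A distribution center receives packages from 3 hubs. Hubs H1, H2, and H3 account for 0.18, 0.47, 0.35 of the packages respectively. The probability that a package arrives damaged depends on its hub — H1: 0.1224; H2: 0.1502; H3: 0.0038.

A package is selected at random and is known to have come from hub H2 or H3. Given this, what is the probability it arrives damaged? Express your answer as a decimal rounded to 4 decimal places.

Let S = {H2, H3}.
P(S) = 0.47 + 0.35 = 0.82.
P(D ∩ S) = 0.1502·0.47 + 0.0038·0.35 = 0.070594 + 0.00133 = 0.071924.
P(D | S) = 0.071924 / 0.82 = 0.087712…

P(D|S) ≈ 0.0877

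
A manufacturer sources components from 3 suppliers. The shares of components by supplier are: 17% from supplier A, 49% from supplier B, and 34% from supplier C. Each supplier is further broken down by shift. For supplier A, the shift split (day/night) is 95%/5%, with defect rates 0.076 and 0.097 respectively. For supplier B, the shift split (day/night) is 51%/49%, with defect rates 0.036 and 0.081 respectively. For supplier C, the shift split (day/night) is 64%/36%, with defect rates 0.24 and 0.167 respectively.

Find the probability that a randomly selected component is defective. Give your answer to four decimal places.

P(D|A) = 0.95·0.076 + 0.05·0.097 = 0.0722 + 0.00485 = 0.07705
P(D|B) = 0.51·0.036 + 0.49·0.081 = 0.01836 + 0.03969 = 0.05805
P(D|C) = 0.64·0.24 + 0.36·0.167 = 0.1536 + 0.06012 = 0.21372
Then overall,
P(D) = 0.17·0.07705 + 0.49·0.05805 + 0.34·0.21372
      = 0.0130985 + 0.0284445 + 0.0726648 = 0.1142078

P(D) ≈ 0.1142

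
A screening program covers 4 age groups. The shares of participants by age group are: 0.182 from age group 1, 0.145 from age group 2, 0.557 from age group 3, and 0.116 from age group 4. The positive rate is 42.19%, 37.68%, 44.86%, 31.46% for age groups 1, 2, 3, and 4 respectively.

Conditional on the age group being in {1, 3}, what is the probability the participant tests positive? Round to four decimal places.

0.4420

Let S = {1, 3}.
P(S) = 0.182 + 0.557 = 0.739.
P(T ∩ S) = 0.4219·0.182 + 0.4486·0.557 = 0.0767858 + 0.2498702 = 0.326656.
P(T | S) = 0.326656 / 0.739 = 0.442024…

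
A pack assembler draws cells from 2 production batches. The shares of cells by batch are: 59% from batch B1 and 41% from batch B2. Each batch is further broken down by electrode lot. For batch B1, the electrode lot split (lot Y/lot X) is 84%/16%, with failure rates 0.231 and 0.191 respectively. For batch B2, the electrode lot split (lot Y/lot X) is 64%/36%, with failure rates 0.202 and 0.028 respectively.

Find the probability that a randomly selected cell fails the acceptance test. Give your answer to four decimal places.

P(F) ≈ 0.1897

P(F|B1) = 0.84·0.231 + 0.16·0.191 = 0.19404 + 0.03056 = 0.2246
P(F|B2) = 0.64·0.202 + 0.36·0.028 = 0.12928 + 0.01008 = 0.13936
By total probability over the outer partition,
P(F) = 0.59·0.2246 + 0.41·0.13936
      = 0.132514 + 0.0571376 = 0.1896516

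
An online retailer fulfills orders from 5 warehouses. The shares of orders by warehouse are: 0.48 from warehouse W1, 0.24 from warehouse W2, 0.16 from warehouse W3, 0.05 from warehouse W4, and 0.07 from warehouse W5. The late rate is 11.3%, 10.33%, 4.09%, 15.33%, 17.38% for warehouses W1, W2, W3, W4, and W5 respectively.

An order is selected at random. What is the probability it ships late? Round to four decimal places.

P(L) = P(L|W1)·P(W1) + P(L|W2)·P(W2) + P(L|W3)·P(W3) + P(L|W4)·P(W4) + P(L|W5)·P(W5)
      = 0.113·0.48 + 0.1033·0.24 + 0.0409·0.16 + 0.1533·0.05 + 0.1738·0.07
      = 0.05424 + 0.024792 + 0.006544 + 0.007665 + 0.012166 = 0.105407

P(L) ≈ 0.1054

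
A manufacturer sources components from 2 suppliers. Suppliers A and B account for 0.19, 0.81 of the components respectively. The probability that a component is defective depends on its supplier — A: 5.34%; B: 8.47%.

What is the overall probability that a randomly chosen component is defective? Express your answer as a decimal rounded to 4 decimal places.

P(D) = P(D|A)·P(A) + P(D|B)·P(B)
      = 0.0534·0.19 + 0.0847·0.81
      = 0.010146 + 0.068607 = 0.078753

P(D) ≈ 0.0788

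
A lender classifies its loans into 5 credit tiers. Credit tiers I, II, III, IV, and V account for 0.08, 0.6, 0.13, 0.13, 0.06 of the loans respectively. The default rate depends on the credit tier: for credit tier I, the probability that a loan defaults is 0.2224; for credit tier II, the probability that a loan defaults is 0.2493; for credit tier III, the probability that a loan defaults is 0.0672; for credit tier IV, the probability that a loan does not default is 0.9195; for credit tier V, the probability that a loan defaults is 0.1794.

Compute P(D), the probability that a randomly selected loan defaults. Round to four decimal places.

P(D) ≈ 0.1973

P(D|IV) = 1 − 0.9195 = 0.0805.
By the law of total probability,
P(D) = P(D|I)·P(I) + P(D|II)·P(II) + P(D|III)·P(III) + P(D|IV)·P(IV) + P(D|V)·P(V)
      = 0.2224·0.08 + 0.2493·0.6 + 0.0672·0.13 + 0.0805·0.13 + 0.1794·0.06
      = 0.017792 + 0.14958 + 0.008736 + 0.010465 + 0.010764 = 0.197337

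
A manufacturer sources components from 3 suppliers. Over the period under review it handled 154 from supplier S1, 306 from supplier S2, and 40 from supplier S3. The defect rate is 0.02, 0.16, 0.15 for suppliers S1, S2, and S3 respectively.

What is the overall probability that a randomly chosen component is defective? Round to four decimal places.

Total: 154 + 306 + 40 = 500.
P(S1) = 154/500 = 0.308. P(S2) = 306/500 = 0.612. P(S3) = 40/500 = 0.08.
Summing over the partition,
P(D) = P(D|S1)·P(S1) + P(D|S2)·P(S2) + P(D|S3)·P(S3)
      = 0.02·0.308 + 0.16·0.612 + 0.15·0.08
      = 0.00616 + 0.09792 + 0.012 = 0.11608

P(D) ≈ 0.1161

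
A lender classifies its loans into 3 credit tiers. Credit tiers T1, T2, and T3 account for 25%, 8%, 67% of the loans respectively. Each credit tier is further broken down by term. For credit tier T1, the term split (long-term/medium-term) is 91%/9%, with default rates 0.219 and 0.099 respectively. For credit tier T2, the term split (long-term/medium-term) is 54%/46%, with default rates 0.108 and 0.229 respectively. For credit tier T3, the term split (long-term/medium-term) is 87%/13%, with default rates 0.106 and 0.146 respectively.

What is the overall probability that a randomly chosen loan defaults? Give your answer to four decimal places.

P(D|T1) = 0.91·0.219 + 0.09·0.099 = 0.19929 + 0.00891 = 0.2082
P(D|T2) = 0.54·0.108 + 0.46·0.229 = 0.05832 + 0.10534 = 0.16366
P(D|T3) = 0.87·0.106 + 0.13·0.146 = 0.09222 + 0.01898 = 0.1112
Then overall,
P(D) = 0.25·0.2082 + 0.08·0.16366 + 0.67·0.1112
      = 0.05205 + 0.0130928 + 0.074504 = 0.1396468

0.1396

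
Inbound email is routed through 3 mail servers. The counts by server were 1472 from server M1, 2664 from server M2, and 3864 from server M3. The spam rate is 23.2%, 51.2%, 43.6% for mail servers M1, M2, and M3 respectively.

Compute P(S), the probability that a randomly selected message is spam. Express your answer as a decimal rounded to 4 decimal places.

0.4238

Total: 1472 + 2664 + 3864 = 8000.
P(M1) = 1472/8000 = 0.184. P(M2) = 2664/8000 = 0.333. P(M3) = 3864/8000 = 0.483.
P(S) = P(S|M1)·P(M1) + P(S|M2)·P(M2) + P(S|M3)·P(M3)
      = 0.232·0.184 + 0.512·0.333 + 0.436·0.483
      = 0.042688 + 0.170496 + 0.210588 = 0.423772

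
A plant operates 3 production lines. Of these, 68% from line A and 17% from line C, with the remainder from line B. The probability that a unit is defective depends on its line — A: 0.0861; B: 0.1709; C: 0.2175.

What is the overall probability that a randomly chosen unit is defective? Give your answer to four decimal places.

P(B) = 1 − (0.68 + 0.17) = 0.15.
P(D) = P(D|A)·P(A) + P(D|B)·P(B) + P(D|C)·P(C)
      = 0.0861·0.68 + 0.1709·0.15 + 0.2175·0.17
      = 0.058548 + 0.025635 + 0.036975 = 0.121158

0.1212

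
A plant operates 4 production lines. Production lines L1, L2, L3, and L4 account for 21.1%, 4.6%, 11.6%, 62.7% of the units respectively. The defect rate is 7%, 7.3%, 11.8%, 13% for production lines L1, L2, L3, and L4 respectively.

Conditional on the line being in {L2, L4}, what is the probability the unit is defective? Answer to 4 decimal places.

Let S = {L2, L4}.
P(S) = 0.046 + 0.627 = 0.673.
P(D ∩ S) = 0.073·0.046 + 0.13·0.627 = 0.003358 + 0.08151 = 0.084868.
P(D | S) = 0.084868 / 0.673 = 0.126104…

0.1261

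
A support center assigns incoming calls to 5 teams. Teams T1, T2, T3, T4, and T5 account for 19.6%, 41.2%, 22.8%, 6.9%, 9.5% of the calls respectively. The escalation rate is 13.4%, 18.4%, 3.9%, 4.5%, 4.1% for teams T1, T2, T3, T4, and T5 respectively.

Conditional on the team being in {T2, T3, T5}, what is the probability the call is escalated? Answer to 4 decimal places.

0.1205

Let S = {T2, T3, T5}.
P(S) = 0.412 + 0.228 + 0.095 = 0.735.
P(E ∩ S) = 0.184·0.412 + 0.039·0.228 + 0.041·0.095 = 0.075808 + 0.008892 + 0.003895 = 0.088595.
P(E | S) = 0.088595 / 0.735 = 0.120537…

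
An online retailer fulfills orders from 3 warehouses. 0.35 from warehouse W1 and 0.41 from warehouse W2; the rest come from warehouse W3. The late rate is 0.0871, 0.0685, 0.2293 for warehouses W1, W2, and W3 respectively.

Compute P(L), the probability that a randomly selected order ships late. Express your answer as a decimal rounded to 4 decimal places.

0.1136

P(W3) = 1 − (0.35 + 0.41) = 0.24.
Summing over the partition,
P(L) = P(L|W1)·P(W1) + P(L|W2)·P(W2) + P(L|W3)·P(W3)
      = 0.0871·0.35 + 0.0685·0.41 + 0.2293·0.24
      = 0.030485 + 0.028085 + 0.055032 = 0.113602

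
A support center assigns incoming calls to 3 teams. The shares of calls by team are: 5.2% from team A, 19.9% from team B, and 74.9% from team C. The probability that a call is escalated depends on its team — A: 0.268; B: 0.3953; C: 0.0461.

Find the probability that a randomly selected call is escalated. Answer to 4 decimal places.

Summing over the partition,
P(E) = P(E|A)·P(A) + P(E|B)·P(B) + P(E|C)·P(C)
      = 0.268·0.052 + 0.3953·0.199 + 0.0461·0.749
      = 0.013936 + 0.0786647 + 0.0345289 = 0.1271296

P(E) ≈ 0.1271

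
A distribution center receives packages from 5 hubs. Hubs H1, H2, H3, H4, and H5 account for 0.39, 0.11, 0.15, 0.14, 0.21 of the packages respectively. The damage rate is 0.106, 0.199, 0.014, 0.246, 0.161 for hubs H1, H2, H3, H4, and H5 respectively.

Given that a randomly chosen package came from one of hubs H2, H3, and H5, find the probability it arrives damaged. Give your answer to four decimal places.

0.1230

Let S = {H2, H3, H5}.
P(S) = 0.11 + 0.15 + 0.21 = 0.47.
P(D ∩ S) = 0.199·0.11 + 0.014·0.15 + 0.161·0.21 = 0.02189 + 0.0021 + 0.03381 = 0.0578.
P(D | S) = 0.0578 / 0.47 = 0.122979…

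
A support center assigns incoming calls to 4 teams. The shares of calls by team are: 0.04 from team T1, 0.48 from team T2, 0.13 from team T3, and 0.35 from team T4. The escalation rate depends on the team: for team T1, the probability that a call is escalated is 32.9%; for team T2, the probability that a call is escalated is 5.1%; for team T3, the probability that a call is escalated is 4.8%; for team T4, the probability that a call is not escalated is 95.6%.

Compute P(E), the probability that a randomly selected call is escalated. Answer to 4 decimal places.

0.0593

P(E|T4) = 1 − 0.956 = 0.044.
Summing over the partition,
P(E) = P(E|T1)·P(T1) + P(E|T2)·P(T2) + P(E|T3)·P(T3) + P(E|T4)·P(T4)
      = 0.329·0.04 + 0.051·0.48 + 0.048·0.13 + 0.044·0.35
      = 0.01316 + 0.02448 + 0.00624 + 0.0154 = 0.05928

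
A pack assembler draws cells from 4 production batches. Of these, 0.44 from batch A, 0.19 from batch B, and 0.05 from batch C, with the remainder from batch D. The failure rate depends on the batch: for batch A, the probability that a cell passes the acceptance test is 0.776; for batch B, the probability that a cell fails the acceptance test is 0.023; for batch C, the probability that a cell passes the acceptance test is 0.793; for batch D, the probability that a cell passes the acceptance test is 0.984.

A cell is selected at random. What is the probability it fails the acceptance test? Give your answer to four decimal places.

P(D) = 1 − (0.44 + 0.19 + 0.05) = 0.32.
P(F|A) = 1 − 0.776 = 0.224.
P(F|C) = 1 − 0.793 = 0.207.
P(F|D) = 1 − 0.984 = 0.016.
P(F) = P(F|A)·P(A) + P(F|B)·P(B) + P(F|C)·P(C) + P(F|D)·P(D)
      = 0.224·0.44 + 0.023·0.19 + 0.207·0.05 + 0.016·0.32
      = 0.09856 + 0.00437 + 0.01035 + 0.00512 = 0.1184

0.1184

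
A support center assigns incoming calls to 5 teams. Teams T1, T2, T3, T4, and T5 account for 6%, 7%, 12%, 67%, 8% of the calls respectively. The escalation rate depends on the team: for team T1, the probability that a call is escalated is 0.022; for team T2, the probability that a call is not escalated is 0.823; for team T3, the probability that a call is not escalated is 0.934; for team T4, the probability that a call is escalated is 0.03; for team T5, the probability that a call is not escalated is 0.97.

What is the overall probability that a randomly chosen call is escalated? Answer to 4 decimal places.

P(E|T2) = 1 − 0.823 = 0.177.
P(E|T3) = 1 − 0.934 = 0.066.
P(E|T5) = 1 − 0.97 = 0.03.
P(E) = P(E|T1)·P(T1) + P(E|T2)·P(T2) + P(E|T3)·P(T3) + P(E|T4)·P(T4) + P(E|T5)·P(T5)
      = 0.022·0.06 + 0.177·0.07 + 0.066·0.12 + 0.03·0.67 + 0.03·0.08
      = 0.00132 + 0.01239 + 0.00792 + 0.0201 + 0.0024 = 0.04413

P(E) ≈ 0.0441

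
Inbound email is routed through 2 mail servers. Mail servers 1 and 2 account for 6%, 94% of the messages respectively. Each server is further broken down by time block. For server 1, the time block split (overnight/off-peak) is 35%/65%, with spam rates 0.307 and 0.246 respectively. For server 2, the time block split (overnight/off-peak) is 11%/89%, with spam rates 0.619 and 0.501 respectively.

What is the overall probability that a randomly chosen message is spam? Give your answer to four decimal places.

P(S|1) = 0.35·0.307 + 0.65·0.246 = 0.10745 + 0.1599 = 0.26735
P(S|2) = 0.11·0.619 + 0.89·0.501 = 0.06809 + 0.44589 = 0.51398
Then overall,
P(S) = 0.06·0.26735 + 0.94·0.51398
      = 0.016041 + 0.4831412 = 0.4991822

P(S) ≈ 0.4992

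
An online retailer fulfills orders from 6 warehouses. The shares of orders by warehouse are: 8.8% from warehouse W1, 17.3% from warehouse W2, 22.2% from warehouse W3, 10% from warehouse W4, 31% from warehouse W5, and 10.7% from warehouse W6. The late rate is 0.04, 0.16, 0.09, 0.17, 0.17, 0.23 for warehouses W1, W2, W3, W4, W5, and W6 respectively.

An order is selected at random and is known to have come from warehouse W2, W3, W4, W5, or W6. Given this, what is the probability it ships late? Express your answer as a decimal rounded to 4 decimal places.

0.1557

Let S = {W2, W3, W4, W5, W6}.
P(S) = 0.173 + 0.222 + 0.1 + 0.31 + 0.107 = 0.912.
P(L ∩ S) = 0.16·0.173 + 0.09·0.222 + 0.17·0.1 + 0.17·0.31 + 0.23·0.107 = 0.02768 + 0.01998 + 0.017 + 0.0527 + 0.02461 = 0.14197.
P(L | S) = 0.14197 / 0.912 = 0.155669…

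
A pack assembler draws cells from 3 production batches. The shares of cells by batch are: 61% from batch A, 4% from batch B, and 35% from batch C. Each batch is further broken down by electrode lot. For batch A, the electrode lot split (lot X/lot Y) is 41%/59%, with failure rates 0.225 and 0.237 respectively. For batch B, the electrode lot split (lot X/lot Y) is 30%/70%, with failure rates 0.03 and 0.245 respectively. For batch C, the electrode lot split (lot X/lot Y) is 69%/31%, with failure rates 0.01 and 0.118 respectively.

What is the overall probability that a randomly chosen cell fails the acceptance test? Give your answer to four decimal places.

0.1640

P(F|A) = 0.41·0.225 + 0.59·0.237 = 0.09225 + 0.13983 = 0.23208
P(F|B) = 0.3·0.03 + 0.7·0.245 = 0.009 + 0.1715 = 0.1805
P(F|C) = 0.69·0.01 + 0.31·0.118 = 0.0069 + 0.03658 = 0.04348
By total probability over the outer partition,
P(F) = 0.61·0.23208 + 0.04·0.1805 + 0.35·0.04348
      = 0.1415688 + 0.00722 + 0.015218 = 0.1640068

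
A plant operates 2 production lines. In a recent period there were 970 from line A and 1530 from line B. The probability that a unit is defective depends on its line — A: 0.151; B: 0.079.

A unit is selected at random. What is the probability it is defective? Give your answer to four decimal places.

Total: 970 + 1530 = 2500.
P(A) = 970/2500 = 0.388. P(B) = 1530/2500 = 0.612.
By the law of total probability,
P(D) = P(D|A)·P(A) + P(D|B)·P(B)
      = 0.151·0.388 + 0.079·0.612
      = 0.058588 + 0.048348 = 0.106936

0.1069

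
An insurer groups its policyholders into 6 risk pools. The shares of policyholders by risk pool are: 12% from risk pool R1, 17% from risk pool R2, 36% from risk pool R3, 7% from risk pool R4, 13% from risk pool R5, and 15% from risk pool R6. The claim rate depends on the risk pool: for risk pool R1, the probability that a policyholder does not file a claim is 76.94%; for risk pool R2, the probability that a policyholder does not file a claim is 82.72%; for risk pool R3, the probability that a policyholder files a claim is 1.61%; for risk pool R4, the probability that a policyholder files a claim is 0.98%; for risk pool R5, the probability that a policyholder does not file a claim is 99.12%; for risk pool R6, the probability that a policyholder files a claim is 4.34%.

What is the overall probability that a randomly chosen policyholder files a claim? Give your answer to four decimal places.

0.0712

P(C|R1) = 1 − 0.7694 = 0.2306.
P(C|R2) = 1 − 0.8272 = 0.1728.
P(C|R5) = 1 − 0.9912 = 0.0088.
P(C) = P(C|R1)·P(R1) + P(C|R2)·P(R2) + P(C|R3)·P(R3) + P(C|R4)·P(R4) + P(C|R5)·P(R5) + P(C|R6)·P(R6)
      = 0.2306·0.12 + 0.1728·0.17 + 0.0161·0.36 + 0.0098·0.07 + 0.0088·0.13 + 0.0434·0.15
      = 0.027672 + 0.029376 + 0.005796 + 0.000686 + 0.001144 + 0.00651 = 0.071184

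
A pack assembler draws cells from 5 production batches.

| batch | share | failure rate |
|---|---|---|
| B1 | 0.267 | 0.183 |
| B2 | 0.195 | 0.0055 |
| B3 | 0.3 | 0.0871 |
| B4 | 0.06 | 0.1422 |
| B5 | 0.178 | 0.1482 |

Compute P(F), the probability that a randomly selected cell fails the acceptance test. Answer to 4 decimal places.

P(F) = P(F|B1)·P(B1) + P(F|B2)·P(B2) + P(F|B3)·P(B3) + P(F|B4)·P(B4) + P(F|B5)·P(B5)
      = 0.183·0.267 + 0.0055·0.195 + 0.0871·0.3 + 0.1422·0.06 + 0.1482·0.178
      = 0.048861 + 0.0010725 + 0.02613 + 0.008532 + 0.0263796 = 0.1109751

P(F) ≈ 0.1110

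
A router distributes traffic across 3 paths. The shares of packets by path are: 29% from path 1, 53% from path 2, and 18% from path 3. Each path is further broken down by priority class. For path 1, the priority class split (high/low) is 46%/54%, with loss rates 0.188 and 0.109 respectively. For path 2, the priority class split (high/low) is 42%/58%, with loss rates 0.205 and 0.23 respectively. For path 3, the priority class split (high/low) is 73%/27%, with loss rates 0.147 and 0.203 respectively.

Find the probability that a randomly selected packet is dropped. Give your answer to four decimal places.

P(L|1) = 0.46·0.188 + 0.54·0.109 = 0.08648 + 0.05886 = 0.14534
P(L|2) = 0.42·0.205 + 0.58·0.23 = 0.0861 + 0.1334 = 0.2195
P(L|3) = 0.73·0.147 + 0.27·0.203 = 0.10731 + 0.05481 = 0.16212
Then overall,
P(L) = 0.29·0.14534 + 0.53·0.2195 + 0.18·0.16212
      = 0.0421486 + 0.116335 + 0.0291816 = 0.1876652

P(L) ≈ 0.1877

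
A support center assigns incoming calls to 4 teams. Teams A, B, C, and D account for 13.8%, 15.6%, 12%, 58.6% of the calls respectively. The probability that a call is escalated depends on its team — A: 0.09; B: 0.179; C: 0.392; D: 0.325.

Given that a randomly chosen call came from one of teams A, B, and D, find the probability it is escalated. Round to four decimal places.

0.2623

Let S = {A, B, D}.
P(S) = 0.138 + 0.156 + 0.586 = 0.88.
P(E ∩ S) = 0.09·0.138 + 0.179·0.156 + 0.325·0.586 = 0.01242 + 0.027924 + 0.19045 = 0.230794.
P(E | S) = 0.230794 / 0.88 = 0.262266…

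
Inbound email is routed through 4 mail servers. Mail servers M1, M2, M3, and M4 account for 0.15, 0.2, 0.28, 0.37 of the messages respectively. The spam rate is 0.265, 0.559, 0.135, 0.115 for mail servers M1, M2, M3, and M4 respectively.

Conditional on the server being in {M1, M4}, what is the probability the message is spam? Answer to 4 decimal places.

P(S|J) ≈ 0.1583

Let J = {M1, M4}.
P(J) = 0.15 + 0.37 = 0.52.
P(S ∩ J) = 0.265·0.15 + 0.115·0.37 = 0.03975 + 0.04255 = 0.0823.
P(S | J) = 0.0823 / 0.52 = 0.158269…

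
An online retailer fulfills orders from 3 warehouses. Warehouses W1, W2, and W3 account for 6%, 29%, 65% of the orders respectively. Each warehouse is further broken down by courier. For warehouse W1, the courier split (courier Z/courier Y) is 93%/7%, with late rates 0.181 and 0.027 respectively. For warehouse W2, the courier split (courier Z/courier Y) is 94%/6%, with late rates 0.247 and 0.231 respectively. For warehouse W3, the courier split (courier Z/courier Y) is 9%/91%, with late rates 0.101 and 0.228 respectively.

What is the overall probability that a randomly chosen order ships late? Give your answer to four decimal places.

P(L|W1) = 0.93·0.181 + 0.07·0.027 = 0.16833 + 0.00189 = 0.17022
P(L|W2) = 0.94·0.247 + 0.06·0.231 = 0.23218 + 0.01386 = 0.24604
P(L|W3) = 0.09·0.101 + 0.91·0.228 = 0.00909 + 0.20748 = 0.21657
Then overall,
P(L) = 0.06·0.17022 + 0.29·0.24604 + 0.65·0.21657
      = 0.0102132 + 0.0713516 + 0.1407705 = 0.2223353

0.2223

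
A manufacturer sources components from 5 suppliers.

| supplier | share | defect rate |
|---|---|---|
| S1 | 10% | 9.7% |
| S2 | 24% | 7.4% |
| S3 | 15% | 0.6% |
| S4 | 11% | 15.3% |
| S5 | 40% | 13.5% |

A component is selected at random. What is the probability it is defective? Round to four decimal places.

P(D) = P(D|S1)·P(S1) + P(D|S2)·P(S2) + P(D|S3)·P(S3) + P(D|S4)·P(S4) + P(D|S5)·P(S5)
      = 0.097·0.1 + 0.074·0.24 + 0.006·0.15 + 0.153·0.11 + 0.135·0.4
      = 0.0097 + 0.01776 + 0.0009 + 0.01683 + 0.054 = 0.09919

P(D) ≈ 0.0992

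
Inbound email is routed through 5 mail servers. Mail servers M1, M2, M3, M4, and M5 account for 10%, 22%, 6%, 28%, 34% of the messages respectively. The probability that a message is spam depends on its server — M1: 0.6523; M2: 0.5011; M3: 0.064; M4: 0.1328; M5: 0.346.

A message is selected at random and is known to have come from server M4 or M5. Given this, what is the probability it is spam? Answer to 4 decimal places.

P(S|J) ≈ 0.2497

Let J = {M4, M5}.
P(J) = 0.28 + 0.34 = 0.62.
P(S ∩ J) = 0.1328·0.28 + 0.346·0.34 = 0.037184 + 0.11764 = 0.154824.
P(S | J) = 0.154824 / 0.62 = 0.249716…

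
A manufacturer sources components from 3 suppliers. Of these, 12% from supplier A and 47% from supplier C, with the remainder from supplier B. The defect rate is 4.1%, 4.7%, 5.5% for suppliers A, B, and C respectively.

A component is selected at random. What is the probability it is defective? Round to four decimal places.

P(B) = 1 − (0.12 + 0.47) = 0.41.
P(D) = P(D|A)·P(A) + P(D|B)·P(B) + P(D|C)·P(C)
      = 0.041·0.12 + 0.047·0.41 + 0.055·0.47
      = 0.00492 + 0.01927 + 0.02585 = 0.05004

P(D) ≈ 0.0500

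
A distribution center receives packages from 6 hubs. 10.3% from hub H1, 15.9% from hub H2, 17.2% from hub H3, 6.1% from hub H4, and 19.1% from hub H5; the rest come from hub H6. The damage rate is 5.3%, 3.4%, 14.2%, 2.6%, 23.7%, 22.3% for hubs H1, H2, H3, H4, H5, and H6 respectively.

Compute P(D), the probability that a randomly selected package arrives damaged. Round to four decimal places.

0.1522

P(H6) = 1 − (0.103 + 0.159 + 0.172 + 0.061 + 0.191) = 0.314.
P(D) = P(D|H1)·P(H1) + P(D|H2)·P(H2) + P(D|H3)·P(H3) + P(D|H4)·P(H4) + P(D|H5)·P(H5) + P(D|H6)·P(H6)
      = 0.053·0.103 + 0.034·0.159 + 0.142·0.172 + 0.026·0.061 + 0.237·0.191 + 0.223·0.314
      = 0.005459 + 0.005406 + 0.024424 + 0.001586 + 0.045267 + 0.070022 = 0.152164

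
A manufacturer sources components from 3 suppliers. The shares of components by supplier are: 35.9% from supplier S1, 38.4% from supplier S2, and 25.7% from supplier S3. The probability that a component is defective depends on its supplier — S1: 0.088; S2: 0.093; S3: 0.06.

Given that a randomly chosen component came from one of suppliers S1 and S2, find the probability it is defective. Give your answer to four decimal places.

Let S = {S1, S2}.
P(S) = 0.359 + 0.384 = 0.743.
P(D ∩ S) = 0.088·0.359 + 0.093·0.384 = 0.031592 + 0.035712 = 0.067304.
P(D | S) = 0.067304 / 0.743 = 0.090584…

P(D|S) ≈ 0.0906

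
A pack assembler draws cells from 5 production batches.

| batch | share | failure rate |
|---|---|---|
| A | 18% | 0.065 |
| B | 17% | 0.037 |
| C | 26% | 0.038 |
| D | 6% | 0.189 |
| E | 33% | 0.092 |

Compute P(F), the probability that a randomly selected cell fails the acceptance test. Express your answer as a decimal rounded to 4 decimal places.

P(F) = P(F|A)·P(A) + P(F|B)·P(B) + P(F|C)·P(C) + P(F|D)·P(D) + P(F|E)·P(E)
      = 0.065·0.18 + 0.037·0.17 + 0.038·0.26 + 0.189·0.06 + 0.092·0.33
      = 0.0117 + 0.00629 + 0.00988 + 0.01134 + 0.03036 = 0.06957

P(F) ≈ 0.0696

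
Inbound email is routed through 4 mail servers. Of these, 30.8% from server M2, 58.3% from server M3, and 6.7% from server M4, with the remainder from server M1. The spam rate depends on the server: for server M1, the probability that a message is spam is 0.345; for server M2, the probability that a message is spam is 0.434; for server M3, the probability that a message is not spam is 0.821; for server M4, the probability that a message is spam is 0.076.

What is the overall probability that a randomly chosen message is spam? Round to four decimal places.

P(M1) = 1 − (0.308 + 0.583 + 0.067) = 0.042.
P(S|M3) = 1 − 0.821 = 0.179.
P(S) = P(S|M1)·P(M1) + P(S|M2)·P(M2) + P(S|M3)·P(M3) + P(S|M4)·P(M4)
      = 0.345·0.042 + 0.434·0.308 + 0.179·0.583 + 0.076·0.067
      = 0.01449 + 0.133672 + 0.104357 + 0.005092 = 0.257611

0.2576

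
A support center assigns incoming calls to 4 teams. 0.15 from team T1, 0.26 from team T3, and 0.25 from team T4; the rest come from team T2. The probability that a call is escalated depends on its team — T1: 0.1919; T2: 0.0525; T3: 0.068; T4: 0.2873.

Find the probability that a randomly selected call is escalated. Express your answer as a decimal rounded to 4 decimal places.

P(T2) = 1 − (0.15 + 0.26 + 0.25) = 0.34.
P(E) = P(E|T1)·P(T1) + P(E|T2)·P(T2) + P(E|T3)·P(T3) + P(E|T4)·P(T4)
      = 0.1919·0.15 + 0.0525·0.34 + 0.068·0.26 + 0.2873·0.25
      = 0.028785 + 0.01785 + 0.01768 + 0.071825 = 0.13614

P(E) ≈ 0.1361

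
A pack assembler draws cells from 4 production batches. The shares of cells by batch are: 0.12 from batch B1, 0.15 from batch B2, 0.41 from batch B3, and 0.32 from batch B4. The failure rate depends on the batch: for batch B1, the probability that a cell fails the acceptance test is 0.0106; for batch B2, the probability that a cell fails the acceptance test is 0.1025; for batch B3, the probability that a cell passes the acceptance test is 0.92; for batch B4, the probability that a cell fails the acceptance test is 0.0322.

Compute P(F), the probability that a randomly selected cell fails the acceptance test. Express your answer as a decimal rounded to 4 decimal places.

P(F|B3) = 1 − 0.92 = 0.08.
P(F) = P(F|B1)·P(B1) + P(F|B2)·P(B2) + P(F|B3)·P(B3) + P(F|B4)·P(B4)
      = 0.0106·0.12 + 0.1025·0.15 + 0.08·0.41 + 0.0322·0.32
      = 0.001272 + 0.015375 + 0.0328 + 0.010304 = 0.059751

0.0598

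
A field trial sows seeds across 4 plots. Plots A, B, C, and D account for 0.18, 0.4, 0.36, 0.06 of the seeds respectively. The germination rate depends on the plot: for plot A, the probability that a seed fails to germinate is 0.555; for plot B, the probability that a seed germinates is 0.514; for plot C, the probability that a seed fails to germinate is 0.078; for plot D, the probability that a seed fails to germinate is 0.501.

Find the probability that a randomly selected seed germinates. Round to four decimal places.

P(G|A) = 1 − 0.555 = 0.445.
P(G|C) = 1 − 0.078 = 0.922.
P(G|D) = 1 − 0.501 = 0.499.
P(G) = P(G|A)·P(A) + P(G|B)·P(B) + P(G|C)·P(C) + P(G|D)·P(D)
      = 0.445·0.18 + 0.514·0.4 + 0.922·0.36 + 0.499·0.06
      = 0.0801 + 0.2056 + 0.33192 + 0.02994 = 0.64756

0.6476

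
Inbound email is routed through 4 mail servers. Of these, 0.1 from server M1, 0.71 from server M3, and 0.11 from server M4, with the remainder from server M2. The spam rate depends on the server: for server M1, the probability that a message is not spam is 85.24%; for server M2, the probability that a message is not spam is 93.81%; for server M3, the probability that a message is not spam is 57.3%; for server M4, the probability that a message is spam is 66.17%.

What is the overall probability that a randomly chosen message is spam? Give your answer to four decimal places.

0.3957

P(M2) = 1 − (0.1 + 0.71 + 0.11) = 0.08.
P(S|M1) = 1 − 0.8524 = 0.1476.
P(S|M2) = 1 − 0.9381 = 0.0619.
P(S|M3) = 1 − 0.573 = 0.427.
P(S) = P(S|M1)·P(M1) + P(S|M2)·P(M2) + P(S|M3)·P(M3) + P(S|M4)·P(M4)
      = 0.1476·0.1 + 0.0619·0.08 + 0.427·0.71 + 0.6617·0.11
      = 0.01476 + 0.004952 + 0.30317 + 0.072787 = 0.395669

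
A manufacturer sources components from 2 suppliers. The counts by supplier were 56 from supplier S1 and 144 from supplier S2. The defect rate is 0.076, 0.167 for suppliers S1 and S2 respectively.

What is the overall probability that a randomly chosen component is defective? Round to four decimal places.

Total: 56 + 144 = 200.
P(S1) = 56/200 = 0.28. P(S2) = 144/200 = 0.72.
P(D) = P(D|S1)·P(S1) + P(D|S2)·P(S2)
      = 0.076·0.28 + 0.167·0.72
      = 0.02128 + 0.12024 = 0.14152

0.1415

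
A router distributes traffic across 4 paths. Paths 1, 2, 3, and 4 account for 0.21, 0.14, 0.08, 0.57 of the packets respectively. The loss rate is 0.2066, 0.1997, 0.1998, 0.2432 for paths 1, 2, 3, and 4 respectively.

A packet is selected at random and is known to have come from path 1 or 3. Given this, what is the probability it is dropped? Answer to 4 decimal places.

P(L|S) ≈ 0.2047

Let S = {1, 3}.
P(S) = 0.21 + 0.08 = 0.29.
P(L ∩ S) = 0.2066·0.21 + 0.1998·0.08 = 0.043386 + 0.015984 = 0.05937.
P(L | S) = 0.05937 / 0.29 = 0.204724…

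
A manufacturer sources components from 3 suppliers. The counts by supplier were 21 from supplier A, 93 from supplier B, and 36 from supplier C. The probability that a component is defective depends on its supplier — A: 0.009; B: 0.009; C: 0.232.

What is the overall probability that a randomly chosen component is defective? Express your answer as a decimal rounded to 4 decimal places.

0.0625

Total: 21 + 93 + 36 = 150.
P(A) = 21/150 = 0.14. P(B) = 93/150 = 0.62. P(C) = 36/150 = 0.24.
P(D) = P(D|A)·P(A) + P(D|B)·P(B) + P(D|C)·P(C)
      = 0.009·0.14 + 0.009·0.62 + 0.232·0.24
      = 0.00126 + 0.00558 + 0.05568 = 0.06252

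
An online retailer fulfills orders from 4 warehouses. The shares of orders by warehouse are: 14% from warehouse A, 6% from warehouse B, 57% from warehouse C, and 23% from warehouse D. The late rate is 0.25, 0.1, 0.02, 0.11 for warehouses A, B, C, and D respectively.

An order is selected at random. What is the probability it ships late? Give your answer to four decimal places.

Summing over the partition,
P(L) = P(L|A)·P(A) + P(L|B)·P(B) + P(L|C)·P(C) + P(L|D)·P(D)
      = 0.25·0.14 + 0.1·0.06 + 0.02·0.57 + 0.11·0.23
      = 0.035 + 0.006 + 0.0114 + 0.0253 = 0.0777

P(L) ≈ 0.0777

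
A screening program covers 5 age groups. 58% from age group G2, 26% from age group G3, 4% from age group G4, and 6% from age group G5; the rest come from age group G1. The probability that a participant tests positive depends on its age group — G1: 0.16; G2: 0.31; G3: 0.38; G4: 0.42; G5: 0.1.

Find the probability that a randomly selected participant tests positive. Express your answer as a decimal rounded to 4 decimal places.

0.3110

P(G1) = 1 − (0.58 + 0.26 + 0.04 + 0.06) = 0.06.
P(T) = P(T|G1)·P(G1) + P(T|G2)·P(G2) + P(T|G3)·P(G3) + P(T|G4)·P(G4) + P(T|G5)·P(G5)
      = 0.16·0.06 + 0.31·0.58 + 0.38·0.26 + 0.42·0.04 + 0.1·0.06
      = 0.0096 + 0.1798 + 0.0988 + 0.0168 + 0.006 = 0.311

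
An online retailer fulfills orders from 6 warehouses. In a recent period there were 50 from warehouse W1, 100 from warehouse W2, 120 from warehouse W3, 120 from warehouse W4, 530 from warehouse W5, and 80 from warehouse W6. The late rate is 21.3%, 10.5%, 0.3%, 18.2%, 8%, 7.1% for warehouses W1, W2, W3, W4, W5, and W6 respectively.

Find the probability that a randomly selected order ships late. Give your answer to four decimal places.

Total: 50 + 100 + 120 + 120 + 530 + 80 = 1000.
P(W1) = 50/1000 = 0.05. P(W2) = 100/1000 = 0.1. P(W3) = 120/1000 = 0.12. P(W4) = 120/1000 = 0.12. P(W5) = 530/1000 = 0.53. P(W6) = 80/1000 = 0.08.
Summing over the partition,
P(L) = P(L|W1)·P(W1) + P(L|W2)·P(W2) + P(L|W3)·P(W3) + P(L|W4)·P(W4) + P(L|W5)·P(W5) + P(L|W6)·P(W6)
      = 0.213·0.05 + 0.105·0.1 + 0.003·0.12 + 0.182·0.12 + 0.08·0.53 + 0.071·0.08
      = 0.01065 + 0.0105 + 0.00036 + 0.02184 + 0.0424 + 0.00568 = 0.09143

0.0914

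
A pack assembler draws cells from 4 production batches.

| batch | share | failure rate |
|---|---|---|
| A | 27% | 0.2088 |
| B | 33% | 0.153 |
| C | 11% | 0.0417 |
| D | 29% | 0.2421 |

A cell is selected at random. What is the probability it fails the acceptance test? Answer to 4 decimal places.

By the law of total probability,
P(F) = P(F|A)·P(A) + P(F|B)·P(B) + P(F|C)·P(C) + P(F|D)·P(D)
      = 0.2088·0.27 + 0.153·0.33 + 0.0417·0.11 + 0.2421·0.29
      = 0.056376 + 0.05049 + 0.004587 + 0.070209 = 0.181662

P(F) ≈ 0.1817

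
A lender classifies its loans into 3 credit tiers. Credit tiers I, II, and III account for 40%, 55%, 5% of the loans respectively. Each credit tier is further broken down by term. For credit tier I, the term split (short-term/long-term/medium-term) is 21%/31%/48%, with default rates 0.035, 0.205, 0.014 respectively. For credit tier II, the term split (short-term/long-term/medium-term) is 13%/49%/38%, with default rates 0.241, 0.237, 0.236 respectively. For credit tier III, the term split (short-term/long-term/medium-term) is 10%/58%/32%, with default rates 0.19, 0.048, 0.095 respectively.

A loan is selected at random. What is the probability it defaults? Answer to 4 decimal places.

0.1653

P(D|I) = 0.21·0.035 + 0.31·0.205 + 0.48·0.014 = 0.00735 + 0.06355 + 0.00672 = 0.07762
P(D|II) = 0.13·0.241 + 0.49·0.237 + 0.38·0.236 = 0.03133 + 0.11613 + 0.08968 = 0.23714
P(D|III) = 0.1·0.19 + 0.58·0.048 + 0.32·0.095 = 0.019 + 0.02784 + 0.0304 = 0.07724
Then overall,
P(D) = 0.4·0.07762 + 0.55·0.23714 + 0.05·0.07724
      = 0.031048 + 0.130427 + 0.003862 = 0.165337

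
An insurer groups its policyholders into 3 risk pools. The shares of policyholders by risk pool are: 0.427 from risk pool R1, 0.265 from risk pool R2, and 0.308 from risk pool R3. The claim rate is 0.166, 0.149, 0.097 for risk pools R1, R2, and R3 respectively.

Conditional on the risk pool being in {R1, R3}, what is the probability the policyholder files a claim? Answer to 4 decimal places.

P(C|S) ≈ 0.1371

Let S = {R1, R3}.
P(S) = 0.427 + 0.308 = 0.735.
P(C ∩ S) = 0.166·0.427 + 0.097·0.308 = 0.070882 + 0.029876 = 0.100758.
P(C | S) = 0.100758 / 0.735 = 0.137086…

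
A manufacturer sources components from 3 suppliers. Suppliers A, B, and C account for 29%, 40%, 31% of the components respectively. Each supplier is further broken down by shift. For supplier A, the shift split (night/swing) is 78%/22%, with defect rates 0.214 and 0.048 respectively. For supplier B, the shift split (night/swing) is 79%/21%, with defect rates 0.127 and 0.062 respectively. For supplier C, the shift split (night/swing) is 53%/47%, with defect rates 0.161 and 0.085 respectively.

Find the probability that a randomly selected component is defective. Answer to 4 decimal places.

P(D) ≈ 0.1356

P(D|A) = 0.78·0.214 + 0.22·0.048 = 0.16692 + 0.01056 = 0.17748
P(D|B) = 0.79·0.127 + 0.21·0.062 = 0.10033 + 0.01302 = 0.11335
P(D|C) = 0.53·0.161 + 0.47·0.085 = 0.08533 + 0.03995 = 0.12528
By total probability over the outer partition,
P(D) = 0.29·0.17748 + 0.4·0.11335 + 0.31·0.12528
      = 0.0514692 + 0.04534 + 0.0388368 = 0.135646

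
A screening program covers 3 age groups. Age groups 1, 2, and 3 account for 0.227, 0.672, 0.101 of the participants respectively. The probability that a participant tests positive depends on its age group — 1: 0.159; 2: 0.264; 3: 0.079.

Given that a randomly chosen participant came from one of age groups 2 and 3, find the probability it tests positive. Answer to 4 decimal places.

Let S = {2, 3}.
P(S) = 0.672 + 0.101 = 0.773.
P(T ∩ S) = 0.264·0.672 + 0.079·0.101 = 0.177408 + 0.007979 = 0.185387.
P(T | S) = 0.185387 / 0.773 = 0.239828…

0.2398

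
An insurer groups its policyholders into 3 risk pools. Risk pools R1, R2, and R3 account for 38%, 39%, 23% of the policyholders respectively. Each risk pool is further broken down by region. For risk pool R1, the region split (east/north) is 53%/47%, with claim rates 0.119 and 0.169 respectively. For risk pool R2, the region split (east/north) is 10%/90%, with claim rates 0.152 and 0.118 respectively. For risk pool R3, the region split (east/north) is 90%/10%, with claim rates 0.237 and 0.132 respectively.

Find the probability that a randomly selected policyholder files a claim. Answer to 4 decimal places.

0.1536

P(C|R1) = 0.53·0.119 + 0.47·0.169 = 0.06307 + 0.07943 = 0.1425
P(C|R2) = 0.1·0.152 + 0.9·0.118 = 0.0152 + 0.1062 = 0.1214
P(C|R3) = 0.9·0.237 + 0.1·0.132 = 0.2133 + 0.0132 = 0.2265
By total probability over the outer partition,
P(C) = 0.38·0.1425 + 0.39·0.1214 + 0.23·0.2265
      = 0.05415 + 0.047346 + 0.052095 = 0.153591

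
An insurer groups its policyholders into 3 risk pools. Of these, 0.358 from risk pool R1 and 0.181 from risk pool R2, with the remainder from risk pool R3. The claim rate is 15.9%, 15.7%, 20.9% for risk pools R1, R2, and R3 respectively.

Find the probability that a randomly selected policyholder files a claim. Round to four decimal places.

P(C) ≈ 0.1817

P(R3) = 1 − (0.358 + 0.181) = 0.461.
P(C) = P(C|R1)·P(R1) + P(C|R2)·P(R2) + P(C|R3)·P(R3)
      = 0.159·0.358 + 0.157·0.181 + 0.209·0.461
      = 0.056922 + 0.028417 + 0.096349 = 0.181688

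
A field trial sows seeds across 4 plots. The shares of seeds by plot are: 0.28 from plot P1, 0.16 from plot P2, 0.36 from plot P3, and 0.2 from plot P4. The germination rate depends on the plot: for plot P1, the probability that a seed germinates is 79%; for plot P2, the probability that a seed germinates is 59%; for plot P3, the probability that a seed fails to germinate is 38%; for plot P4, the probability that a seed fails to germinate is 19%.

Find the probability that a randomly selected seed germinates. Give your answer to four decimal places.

P(G|P3) = 1 − 0.38 = 0.62.
P(G|P4) = 1 − 0.19 = 0.81.
P(G) = P(G|P1)·P(P1) + P(G|P2)·P(P2) + P(G|P3)·P(P3) + P(G|P4)·P(P4)
      = 0.79·0.28 + 0.59·0.16 + 0.62·0.36 + 0.81·0.2
      = 0.2212 + 0.0944 + 0.2232 + 0.162 = 0.7008

P(G) ≈ 0.7008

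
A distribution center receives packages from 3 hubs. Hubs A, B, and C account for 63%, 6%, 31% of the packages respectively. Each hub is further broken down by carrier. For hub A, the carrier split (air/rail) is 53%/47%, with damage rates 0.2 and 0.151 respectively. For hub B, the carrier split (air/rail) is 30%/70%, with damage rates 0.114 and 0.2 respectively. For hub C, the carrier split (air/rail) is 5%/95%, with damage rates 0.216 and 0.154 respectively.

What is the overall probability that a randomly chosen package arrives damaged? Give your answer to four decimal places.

P(D|A) = 0.53·0.2 + 0.47·0.151 = 0.106 + 0.07097 = 0.17697
P(D|B) = 0.3·0.114 + 0.7·0.2 = 0.0342 + 0.14 = 0.1742
P(D|C) = 0.05·0.216 + 0.95·0.154 = 0.0108 + 0.1463 = 0.1571
Then overall,
P(D) = 0.63·0.17697 + 0.06·0.1742 + 0.31·0.1571
      = 0.1114911 + 0.010452 + 0.048701 = 0.1706441

0.1706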